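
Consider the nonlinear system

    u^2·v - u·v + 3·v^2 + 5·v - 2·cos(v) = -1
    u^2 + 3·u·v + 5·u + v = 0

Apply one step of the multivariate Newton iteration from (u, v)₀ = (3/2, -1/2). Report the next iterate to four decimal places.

At (3/2, -1/2): F = (-2.880165, 7.0000).
Jacobian J = [[2·u·v - v, u^2 - u + 6·v + 2·sin(v) + 5], [2·u + 3·v + 5, 3·u + 1]].
At the point, J = [[-1.0000, 1.791149], [6.5000, 5.5000]] (det J = -17.142468).
Solving J·Δ = −F gives Δ = (-1.6555, 0.6837).
Then the next iterate is (u, v)₁ = (-0.1555, 0.1837).

(-0.1555, 0.1837)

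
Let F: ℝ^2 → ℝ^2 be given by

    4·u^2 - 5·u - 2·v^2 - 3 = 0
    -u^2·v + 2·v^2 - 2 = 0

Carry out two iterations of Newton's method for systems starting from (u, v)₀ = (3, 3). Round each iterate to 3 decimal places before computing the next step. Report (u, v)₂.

At (3, 3): F = (0.000, -11.000).
Jacobian J = [[8·u - 5, -4·v], [-2·u·v, -u^2 + 4·v]].
At the point, J = [[19.000, -12.000], [-18.000, 3.000]] (det J = -159.000).
Solving J·Δ = −F gives Δ = (-0.830, -1.314).
Then the next iterate is (u, v)₁ = (2.170, 1.686).
Round to (2.170, 1.686) and repeat: F = (-0.69959, -4.25401), J = [[12.360, -6.744], [-7.31724, 2.03510]].
Δ = (-1.245, -2.385), so (u, v)₂ = (0.925, -0.699).

(0.925, -0.699)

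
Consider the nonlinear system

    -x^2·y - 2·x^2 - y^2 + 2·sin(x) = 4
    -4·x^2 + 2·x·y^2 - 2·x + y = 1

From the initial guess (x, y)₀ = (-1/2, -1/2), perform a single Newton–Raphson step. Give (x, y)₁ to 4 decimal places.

At (-1/2, -1/2): F = (-5.583851, -1.7500).
Jacobian J = [[-2·x·y - 4·x + 2·cos(x), -x^2 - 2·y], [-8·x + 2·y^2 - 2, 4·x·y + 1]].
At the point, J = [[3.255165, 0.7500], [2.5000, 2.0000]] (det J = 4.635330).
Solving J·Δ = −F gives Δ = (2.1261, -1.7826).
Then the next iterate is (x, y)₁ = (1.6261, -2.2826).

(1.6261, -2.2826)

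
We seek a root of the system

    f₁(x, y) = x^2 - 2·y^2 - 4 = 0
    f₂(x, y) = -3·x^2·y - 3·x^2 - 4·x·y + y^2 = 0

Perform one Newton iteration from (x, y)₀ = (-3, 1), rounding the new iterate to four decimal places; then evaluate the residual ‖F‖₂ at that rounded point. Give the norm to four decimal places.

13.2214

At (-3, 1): F = (3.0000, -41.0000).
Jacobian J = [[2·x, -4·y], [-6·x·y - 6·x - 4·y, -3·x^2 - 4·x + 2·y]].
At the point, J = [[-6.0000, -4.0000], [32.0000, -13.0000]] (det J = 206.0000).
Solving J·Δ = −F gives Δ = (0.9854, -0.7282).
Then the next iterate is (x, y)₁ = (-2.0146, 0.2718).
Re-evaluating at (-2.0146, 0.2718): F = (-0.089137, -13.221084), so ‖F‖₂ = 13.2214.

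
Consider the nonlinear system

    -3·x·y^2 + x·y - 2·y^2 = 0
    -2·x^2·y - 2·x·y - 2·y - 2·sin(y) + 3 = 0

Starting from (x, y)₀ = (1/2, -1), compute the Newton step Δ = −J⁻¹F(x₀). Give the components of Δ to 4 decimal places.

(-3.6865, -1.4328)

At (1/2, -1): F = (-4.0000, 8.182942).
Jacobian J = [[-3·y^2 + y, -6·x·y + x - 4·y], [-4·x·y - 2·y, -2·x^2 - 2·x - 2·cos(y) - 2]].
At the point, J = [[-4.0000, 7.5000], [4.0000, -4.580605]] (det J = -11.677582).
Solving J·Δ = −F gives Δ = (-3.6865, -1.4328).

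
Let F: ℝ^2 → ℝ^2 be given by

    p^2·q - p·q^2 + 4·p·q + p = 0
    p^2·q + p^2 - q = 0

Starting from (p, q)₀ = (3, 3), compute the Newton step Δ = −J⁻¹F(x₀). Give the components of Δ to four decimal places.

(-2.0481, 2.0192)

At (3, 3): F = (39.0000, 33.0000).
Jacobian J = [[2·p·q - q^2 + 4·q + 1, p^2 - 2·p·q + 4·p], [2·p·q + 2·p, p^2 - 1]].
At the point, J = [[22.0000, 3.0000], [24.0000, 8.0000]] (det J = 104.0000).
Solving J·Δ = −F gives Δ = (-2.0481, 2.0192).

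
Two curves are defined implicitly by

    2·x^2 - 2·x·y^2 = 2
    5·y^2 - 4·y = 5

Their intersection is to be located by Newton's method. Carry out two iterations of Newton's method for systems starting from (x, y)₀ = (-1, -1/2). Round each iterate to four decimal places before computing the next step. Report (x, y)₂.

(-0.7969, -0.6772)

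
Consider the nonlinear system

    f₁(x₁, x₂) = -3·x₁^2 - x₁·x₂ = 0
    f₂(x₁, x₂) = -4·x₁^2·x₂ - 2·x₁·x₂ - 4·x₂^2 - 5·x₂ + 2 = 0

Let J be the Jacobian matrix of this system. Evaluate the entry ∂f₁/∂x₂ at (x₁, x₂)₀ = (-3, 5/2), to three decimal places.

3.000

∂f₁/∂x₂ = -x₁.
At (-3, 5/2) this is 3.000.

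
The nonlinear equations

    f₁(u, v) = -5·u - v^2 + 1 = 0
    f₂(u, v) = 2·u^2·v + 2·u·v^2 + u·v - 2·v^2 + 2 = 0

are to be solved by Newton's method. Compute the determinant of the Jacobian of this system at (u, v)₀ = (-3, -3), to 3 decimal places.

-621.000

J = [[-5, -2·v], [4·u·v + 2·v^2 + v, 2·u^2 + 4·u·v + u - 4·v]].
At the point, J = [[-5.000, 6.000], [51.000, 63.000]].
det J = -621.000.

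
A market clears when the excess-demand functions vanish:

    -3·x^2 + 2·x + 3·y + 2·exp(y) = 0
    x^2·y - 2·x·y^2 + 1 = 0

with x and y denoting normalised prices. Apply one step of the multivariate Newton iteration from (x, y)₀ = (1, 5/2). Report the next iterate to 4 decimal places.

(1.1306, 1.3912)

At (1, 5/2): F = (30.864988, -9.0000).
Jacobian J = [[-6·x + 2, 2·exp(y) + 3], [2·x·y - 2·y^2, x^2 - 4·x·y]].
At the point, J = [[-4.0000, 27.364988], [-7.5000, -9.0000]] (det J = 241.237409).
Solving J·Δ = −F gives Δ = (0.1306, -1.1088).
Then the next iterate is (x, y)₁ = (1.1306, 1.3912).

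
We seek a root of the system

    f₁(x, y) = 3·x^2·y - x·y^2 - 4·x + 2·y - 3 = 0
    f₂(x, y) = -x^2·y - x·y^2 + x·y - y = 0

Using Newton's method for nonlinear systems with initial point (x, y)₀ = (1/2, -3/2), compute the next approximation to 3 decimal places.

(5.625, 13.875)

At (1/2, -3/2): F = (-10.250, 0.000).
Jacobian J = [[6·x·y - y^2 - 4, 3·x^2 - 2·x·y + 2], [-2·x·y - y^2 + y, -x^2 - 2·x·y + x - 1]].
At the point, J = [[-10.750, 4.250], [-2.250, 0.750]] (det J = 1.500).
Solving J·Δ = −F gives Δ = (5.125, 15.375).
Then the next iterate is (x, y)₁ = (5.625, 13.875).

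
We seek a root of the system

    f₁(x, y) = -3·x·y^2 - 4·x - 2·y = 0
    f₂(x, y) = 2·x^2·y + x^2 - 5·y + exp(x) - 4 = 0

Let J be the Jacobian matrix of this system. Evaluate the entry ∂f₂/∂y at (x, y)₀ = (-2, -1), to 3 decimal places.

3.000

∂f₂/∂y = 2·x^2 - 5.
At (-2, -1) this is 3.000.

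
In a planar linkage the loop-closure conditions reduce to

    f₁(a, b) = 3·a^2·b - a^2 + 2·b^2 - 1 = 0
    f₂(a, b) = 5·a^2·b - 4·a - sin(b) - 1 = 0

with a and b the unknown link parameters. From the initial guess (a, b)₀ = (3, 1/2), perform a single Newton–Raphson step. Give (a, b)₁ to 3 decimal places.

At (3, 1/2): F = (4.000, 9.02057).
Jacobian J = [[6·a·b - 2·a, 3·a^2 + 4·b], [10·a·b - 4, 5·a^2 - cos(b)]].
At the point, J = [[3.000, 29.000], [11.000, 44.12242]] (det J = -186.63275).
Solving J·Δ = −F gives Δ = (-0.456, -0.091).
Then the next iterate is (a, b)₁ = (2.544, 0.409).

(2.544, 0.409)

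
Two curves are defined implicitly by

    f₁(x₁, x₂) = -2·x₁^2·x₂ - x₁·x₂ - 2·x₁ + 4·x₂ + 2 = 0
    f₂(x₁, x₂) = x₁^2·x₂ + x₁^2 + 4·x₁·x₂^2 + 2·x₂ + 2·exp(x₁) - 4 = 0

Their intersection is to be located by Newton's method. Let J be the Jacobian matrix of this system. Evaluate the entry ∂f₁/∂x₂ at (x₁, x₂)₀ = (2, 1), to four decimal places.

-6.0000

∂f₁/∂x₂ = -2·x₁^2 - x₁ + 4.
At (2, 1) this is -6.0000.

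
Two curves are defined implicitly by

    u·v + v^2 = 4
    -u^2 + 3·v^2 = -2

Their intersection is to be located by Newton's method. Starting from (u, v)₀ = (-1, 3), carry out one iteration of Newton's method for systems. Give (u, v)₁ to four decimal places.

(1.3636, 1.1818)

At (-1, 3): F = (2.0000, 28.0000).
Jacobian J = [[v, u + 2·v], [-2·u, 6·v]].
At the point, J = [[3.0000, 5.0000], [2.0000, 18.0000]] (det J = 44.0000).
Solving J·Δ = −F gives Δ = (2.3636, -1.8182).
Then the next iterate is (u, v)₁ = (1.3636, 1.1818).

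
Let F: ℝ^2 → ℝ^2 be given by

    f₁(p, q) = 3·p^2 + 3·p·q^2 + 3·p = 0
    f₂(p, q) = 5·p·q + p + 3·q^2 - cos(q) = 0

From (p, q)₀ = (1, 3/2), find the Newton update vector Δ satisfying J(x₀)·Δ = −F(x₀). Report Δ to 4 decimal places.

At (1, 3/2): F = (12.7500, 15.179263).
Jacobian J = [[6·p + 3·q^2 + 3, 6·p·q], [5·q + 1, 5·p + 6·q + sin(q)]].
At the point, J = [[15.7500, 9.0000], [8.5000, 14.997495]] (det J = 159.710546).
Solving J·Δ = −F gives Δ = (-0.3419, -0.8183).

(-0.3419, -0.8183)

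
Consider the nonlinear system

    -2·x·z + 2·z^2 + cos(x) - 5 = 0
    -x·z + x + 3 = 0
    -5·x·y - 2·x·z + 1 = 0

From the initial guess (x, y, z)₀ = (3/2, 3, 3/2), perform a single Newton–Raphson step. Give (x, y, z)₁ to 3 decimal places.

(1.414, -0.872, 3.029)

At (3/2, 3, 3/2): F = (-4.92926, 2.250, -26.000).
Jacobian J = [[-2·z - sin(x), 0, -2·x + 4·z], [-z + 1, 0, -x], [-5·y - 2·z, -5·x, -2·x]].
At the point, J = [[-3.99749, 0.000, 3.000], [-0.500, 0.000, -1.500], [-18.000, -7.500, -3.000]] (det J = 56.22182).
Solving J·Δ = −F gives Δ = (-0.086, -3.872, 1.529).
Then the next iterate is (x, y, z)₁ = (1.414, -0.872, 3.029).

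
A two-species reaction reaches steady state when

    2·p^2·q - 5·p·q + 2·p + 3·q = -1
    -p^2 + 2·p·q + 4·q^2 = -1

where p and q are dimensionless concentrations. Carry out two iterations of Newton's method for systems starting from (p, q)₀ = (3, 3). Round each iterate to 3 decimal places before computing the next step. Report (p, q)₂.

At (3, 3): F = (25.000, 46.000).
Jacobian J = [[4·p·q - 5·q + 2, 2·p^2 - 5·p + 3], [-2·p + 2·q, 2·p + 8·q]].
At the point, J = [[23.000, 6.000], [0.000, 30.000]] (det J = 690.000).
Solving J·Δ = −F gives Δ = (-0.687, -1.533).
Then the next iterate is (p, q)₁ = (2.313, 1.467).
Round to (2.313, 1.467) and repeat: F = (8.75795, 11.04473), J = [[8.23768, 2.13494], [-1.692, 16.362]].
Δ = (-0.865, -0.764), so (p, q)₂ = (1.448, 0.703).

(1.448, 0.703)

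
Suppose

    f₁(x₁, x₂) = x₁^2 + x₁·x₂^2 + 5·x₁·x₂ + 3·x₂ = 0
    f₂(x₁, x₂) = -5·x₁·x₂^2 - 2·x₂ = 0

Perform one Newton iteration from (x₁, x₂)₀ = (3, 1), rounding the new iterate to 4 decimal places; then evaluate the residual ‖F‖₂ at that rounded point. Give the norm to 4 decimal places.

8.6476

At (3, 1): F = (30.0000, -17.0000).
Jacobian J = [[2·x₁ + x₂^2 + 5·x₂, 2·x₁·x₂ + 5·x₁ + 3], [-5·x₂^2, -10·x₁·x₂ - 2]].
At the point, J = [[12.0000, 24.0000], [-5.0000, -32.0000]] (det J = -264.0000).
Solving J·Δ = −F gives Δ = (-2.0909, -0.2045).
Then the next iterate is (x₁, x₂)₁ = (0.9091, 0.7955).
Re-evaluating at (0.9091, 0.7955): F = (7.404205, -4.467484), so ‖F‖₂ = 8.6476.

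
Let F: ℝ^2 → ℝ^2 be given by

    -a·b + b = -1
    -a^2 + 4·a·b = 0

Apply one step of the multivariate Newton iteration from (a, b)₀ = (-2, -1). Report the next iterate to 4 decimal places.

At (-2, -1): F = (-2.0000, 4.0000).
Jacobian J = [[-b, -a + 1], [-2·a + 4·b, 4·a]].
At the point, J = [[1.0000, 3.0000], [0.0000, -8.0000]] (det J = -8.0000).
Solving J·Δ = −F gives Δ = (0.5000, 0.5000).
Then the next iterate is (a, b)₁ = (-1.5000, -0.5000).

(-1.5000, -0.5000)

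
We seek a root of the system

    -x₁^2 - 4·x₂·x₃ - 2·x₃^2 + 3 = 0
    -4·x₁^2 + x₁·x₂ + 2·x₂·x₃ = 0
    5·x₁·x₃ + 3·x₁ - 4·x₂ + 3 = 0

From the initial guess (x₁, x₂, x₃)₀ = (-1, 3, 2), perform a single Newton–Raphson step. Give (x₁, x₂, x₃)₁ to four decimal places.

(-0.4560, -0.8502, 2.0945)

At (-1, 3, 2): F = (-30.0000, 5.0000, -22.0000).
Jacobian J = [[-2·x₁, -4·x₃, -4·x₂ - 4·x₃], [-8·x₁ + x₂, x₁ + 2·x₃, 2·x₂], [5·x₃ + 3, -4, 5·x₁]].
At the point, J = [[2.0000, -8.0000, -20.0000], [11.0000, 3.0000, 6.0000], [13.0000, -4.0000, -5.0000]] (det J = 614.0000).
Solving J·Δ = −F gives Δ = (0.5440, -3.8502, 0.0945).
Then the next iterate is (x₁, x₂, x₃)₁ = (-0.4560, -0.8502, 2.0945).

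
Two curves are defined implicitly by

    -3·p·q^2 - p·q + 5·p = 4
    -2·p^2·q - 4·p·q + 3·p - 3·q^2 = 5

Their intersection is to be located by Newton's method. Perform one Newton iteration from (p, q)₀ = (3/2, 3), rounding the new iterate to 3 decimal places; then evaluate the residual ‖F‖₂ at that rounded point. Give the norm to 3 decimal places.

2117.399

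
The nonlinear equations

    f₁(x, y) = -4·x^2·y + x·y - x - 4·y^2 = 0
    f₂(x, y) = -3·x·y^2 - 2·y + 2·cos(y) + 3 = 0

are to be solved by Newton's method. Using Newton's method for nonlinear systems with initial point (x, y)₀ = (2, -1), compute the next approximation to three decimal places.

At (2, -1): F = (8.000, 0.08060).
Jacobian J = [[-8·x·y + y - 1, -4·x^2 + x - 8·y], [-3·y^2, -6·x·y - 2·sin(y) - 2]].
At the point, J = [[14.000, -6.000], [-3.000, 11.68294]] (det J = 145.56119).
Solving J·Δ = −F gives Δ = (-0.645, -0.173).
Then the next iterate is (x, y)₁ = (1.355, -1.173).

(1.355, -1.173)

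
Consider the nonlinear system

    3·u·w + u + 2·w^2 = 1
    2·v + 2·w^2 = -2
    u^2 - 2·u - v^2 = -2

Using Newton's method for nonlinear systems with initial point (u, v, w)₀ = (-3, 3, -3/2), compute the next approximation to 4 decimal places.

(4.5526, -5.7368, -2.3289)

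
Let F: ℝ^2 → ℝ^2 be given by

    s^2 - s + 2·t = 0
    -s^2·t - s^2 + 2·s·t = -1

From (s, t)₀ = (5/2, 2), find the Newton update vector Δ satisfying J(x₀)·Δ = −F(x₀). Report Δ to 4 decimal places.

(-0.3419, -3.1912)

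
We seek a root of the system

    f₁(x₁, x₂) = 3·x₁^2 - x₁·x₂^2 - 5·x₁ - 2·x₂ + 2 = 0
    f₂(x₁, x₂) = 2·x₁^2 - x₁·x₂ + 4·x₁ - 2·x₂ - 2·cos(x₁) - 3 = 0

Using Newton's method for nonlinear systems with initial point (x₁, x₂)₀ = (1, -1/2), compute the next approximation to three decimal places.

(0.853, 0.139)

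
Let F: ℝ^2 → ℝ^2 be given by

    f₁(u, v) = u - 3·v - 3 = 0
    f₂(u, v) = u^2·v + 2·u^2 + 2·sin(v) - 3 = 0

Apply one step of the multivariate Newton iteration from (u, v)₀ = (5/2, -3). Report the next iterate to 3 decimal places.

(3.217, 0.072)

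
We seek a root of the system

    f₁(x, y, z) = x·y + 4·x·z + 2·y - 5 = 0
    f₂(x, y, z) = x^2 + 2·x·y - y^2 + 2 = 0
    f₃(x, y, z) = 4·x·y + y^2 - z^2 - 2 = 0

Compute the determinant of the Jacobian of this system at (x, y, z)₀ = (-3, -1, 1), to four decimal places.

-1112.0000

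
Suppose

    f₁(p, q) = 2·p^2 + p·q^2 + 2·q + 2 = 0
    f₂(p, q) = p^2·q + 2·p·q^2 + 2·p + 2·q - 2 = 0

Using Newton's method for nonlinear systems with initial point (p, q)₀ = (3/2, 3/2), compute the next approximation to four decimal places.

(-0.5835, 2.1636)

At (3/2, 3/2): F = (12.8750, 14.1250).
Jacobian J = [[4·p + q^2, 2·p·q + 2], [2·p·q + 2·q^2 + 2, p^2 + 4·p·q + 2]].
At the point, J = [[8.2500, 6.5000], [11.0000, 13.2500]] (det J = 37.8125).
Solving J·Δ = −F gives Δ = (-2.0835, 0.6636).
Then the next iterate is (p, q)₁ = (-0.5835, 2.1636).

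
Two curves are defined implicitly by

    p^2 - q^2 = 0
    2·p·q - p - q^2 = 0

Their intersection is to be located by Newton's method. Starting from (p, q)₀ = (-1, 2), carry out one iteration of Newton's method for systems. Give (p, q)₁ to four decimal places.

(-0.5833, 1.0417)

At (-1, 2): F = (-3.0000, -7.0000).
Jacobian J = [[2·p, -2·q], [2·q - 1, 2·p - 2·q]].
At the point, J = [[-2.0000, -4.0000], [3.0000, -6.0000]] (det J = 24.0000).
Solving J·Δ = −F gives Δ = (0.4167, -0.9583).
Then the next iterate is (p, q)₁ = (-0.5833, 1.0417).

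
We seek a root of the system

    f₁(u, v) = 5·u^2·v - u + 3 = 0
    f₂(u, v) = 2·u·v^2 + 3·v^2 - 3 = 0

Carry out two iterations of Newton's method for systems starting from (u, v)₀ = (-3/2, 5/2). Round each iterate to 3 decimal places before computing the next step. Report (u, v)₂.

(3.628, 3.346)

At (-3/2, 5/2): F = (32.625, -3.000).
Jacobian J = [[10·u·v - 1, 5·u^2], [2·v^2, 4·u·v + 6·v]].
At the point, J = [[-38.500, 11.250], [12.500, 0.000]] (det J = -140.625).
Solving J·Δ = −F gives Δ = (0.240, -2.079).
Then the next iterate is (u, v)₁ = (-1.260, 0.421).
Round to (-1.260, 0.421) and repeat: F = (7.60190, -2.91492), J = [[-6.30460, 7.938], [0.35448, 0.40416]].
Δ = (4.888, 2.925), so (u, v)₂ = (3.628, 3.346).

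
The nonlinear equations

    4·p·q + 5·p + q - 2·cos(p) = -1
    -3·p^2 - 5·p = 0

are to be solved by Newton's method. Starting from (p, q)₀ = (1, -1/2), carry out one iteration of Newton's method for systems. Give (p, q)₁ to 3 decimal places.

(0.273, -0.303)

At (1, -1/2): F = (2.41940, -8.000).
Jacobian J = [[4·q + 2·sin(p) + 5, 4·p + 1], [-6·p - 5, 0]].
At the point, J = [[4.68294, 5.000], [-11.000, 0.000]] (det J = 55.000).
Solving J·Δ = −F gives Δ = (-0.727, 0.197).
Then the next iterate is (p, q)₁ = (0.273, -0.303).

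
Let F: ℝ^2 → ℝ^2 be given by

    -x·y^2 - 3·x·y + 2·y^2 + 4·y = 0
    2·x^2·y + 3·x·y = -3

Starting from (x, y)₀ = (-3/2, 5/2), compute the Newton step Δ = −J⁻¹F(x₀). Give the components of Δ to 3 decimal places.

At (-3/2, 5/2): F = (43.125, 3.000).
Jacobian J = [[-y^2 - 3·y, -2·x·y - 3·x + 4·y + 4], [4·x·y + 3·y, 2·x^2 + 3·x]].
At the point, J = [[-13.750, 26.000], [-7.500, 0.000]] (det J = 195.000).
Solving J·Δ = −F gives Δ = (0.400, -1.447).

(0.400, -1.447)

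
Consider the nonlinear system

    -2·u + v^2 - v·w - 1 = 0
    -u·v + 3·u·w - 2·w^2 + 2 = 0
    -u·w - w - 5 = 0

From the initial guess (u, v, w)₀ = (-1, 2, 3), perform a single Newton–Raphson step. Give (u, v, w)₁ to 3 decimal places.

(-2.667, -6.026, 0.154)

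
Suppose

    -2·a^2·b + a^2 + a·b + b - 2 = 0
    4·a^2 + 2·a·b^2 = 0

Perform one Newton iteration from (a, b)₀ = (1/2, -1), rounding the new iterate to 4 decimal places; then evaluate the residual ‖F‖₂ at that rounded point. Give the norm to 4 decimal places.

4.8399

At (1/2, -1): F = (-2.7500, 2.0000).
Jacobian J = [[-4·a·b + 2·a + b, -2·a^2 + a + 1], [8·a + 2·b^2, 4·a·b]].
At the point, J = [[2.0000, 1.0000], [6.0000, -2.0000]] (det J = -10.0000).
Solving J·Δ = −F gives Δ = (0.3500, 2.0500).
Then the next iterate is (a, b)₁ = (0.8500, 1.0500).
Re-evaluating at (0.8500, 1.0500): F = (-0.852250, 4.764250), so ‖F‖₂ = 4.8399.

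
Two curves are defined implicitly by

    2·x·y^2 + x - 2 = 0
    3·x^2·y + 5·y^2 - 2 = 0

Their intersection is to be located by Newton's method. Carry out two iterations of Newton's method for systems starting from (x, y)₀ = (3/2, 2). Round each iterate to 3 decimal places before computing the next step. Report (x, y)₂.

(3.001, -0.661)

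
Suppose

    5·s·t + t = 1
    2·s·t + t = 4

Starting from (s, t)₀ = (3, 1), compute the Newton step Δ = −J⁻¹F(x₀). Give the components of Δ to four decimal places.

(-19.0000, 5.0000)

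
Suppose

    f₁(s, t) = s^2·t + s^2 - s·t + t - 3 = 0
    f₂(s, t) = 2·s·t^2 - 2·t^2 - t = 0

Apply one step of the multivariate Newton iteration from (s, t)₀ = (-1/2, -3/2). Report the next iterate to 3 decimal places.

At (-1/2, -3/2): F = (-5.375, -5.250).
Jacobian J = [[2·s·t + 2·s - t, s^2 - s + 1], [2·t^2, 4·s·t - 4·t - 1]].
At the point, J = [[2.000, 1.750], [4.500, 8.000]] (det J = 8.125).
Solving J·Δ = −F gives Δ = (4.162, -1.685).
Then the next iterate is (s, t)₁ = (3.662, -3.185).

(3.662, -3.185)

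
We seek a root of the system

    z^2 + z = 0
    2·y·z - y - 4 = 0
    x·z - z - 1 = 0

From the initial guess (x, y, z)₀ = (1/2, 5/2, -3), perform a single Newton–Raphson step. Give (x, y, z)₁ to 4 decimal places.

(0.4667, 0.2857, -1.8000)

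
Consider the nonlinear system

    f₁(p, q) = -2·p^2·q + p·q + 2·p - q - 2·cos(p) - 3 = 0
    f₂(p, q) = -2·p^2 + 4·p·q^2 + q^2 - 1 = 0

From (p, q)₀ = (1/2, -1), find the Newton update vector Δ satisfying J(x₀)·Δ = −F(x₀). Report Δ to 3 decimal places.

(0.829, 0.526)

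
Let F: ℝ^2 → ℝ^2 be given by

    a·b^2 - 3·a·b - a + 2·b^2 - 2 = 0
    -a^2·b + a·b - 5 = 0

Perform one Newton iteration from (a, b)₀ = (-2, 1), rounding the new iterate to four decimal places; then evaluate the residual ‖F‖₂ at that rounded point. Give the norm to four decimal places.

4.7109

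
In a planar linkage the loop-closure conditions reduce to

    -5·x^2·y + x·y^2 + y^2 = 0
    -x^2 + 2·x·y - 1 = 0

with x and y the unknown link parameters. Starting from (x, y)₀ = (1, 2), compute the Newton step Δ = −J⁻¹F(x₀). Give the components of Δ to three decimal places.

(-0.263, -0.737)

At (1, 2): F = (-2.000, 2.000).
Jacobian J = [[-10·x·y + y^2, -5·x^2 + 2·x·y + 2·y], [-2·x + 2·y, 2·x]].
At the point, J = [[-16.000, 3.000], [2.000, 2.000]] (det J = -38.000).
Solving J·Δ = −F gives Δ = (-0.263, -0.737).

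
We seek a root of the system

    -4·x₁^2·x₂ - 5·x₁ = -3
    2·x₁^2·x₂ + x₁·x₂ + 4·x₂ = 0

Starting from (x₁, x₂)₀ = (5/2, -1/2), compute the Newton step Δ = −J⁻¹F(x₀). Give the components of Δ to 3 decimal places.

At (5/2, -1/2): F = (3.000, -9.500).
Jacobian J = [[-8·x₁·x₂ - 5, -4·x₁^2], [4·x₁·x₂ + x₂, 2·x₁^2 + x₁ + 4]].
At the point, J = [[5.000, -25.000], [-5.500, 19.000]] (det J = -42.500).
Solving J·Δ = −F gives Δ = (-4.247, -0.729).

(-4.247, -0.729)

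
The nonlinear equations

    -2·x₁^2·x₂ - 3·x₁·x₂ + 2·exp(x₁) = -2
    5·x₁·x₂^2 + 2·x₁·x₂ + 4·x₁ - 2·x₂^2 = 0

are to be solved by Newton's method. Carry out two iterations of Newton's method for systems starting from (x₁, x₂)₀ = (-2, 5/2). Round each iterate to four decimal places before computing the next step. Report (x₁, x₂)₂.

(-2.4229, 0.0091)

At (-2, 5/2): F = (-2.729329, -93.0000).
Jacobian J = [[-4·x₁·x₂ - 3·x₂ + 2·exp(x₁), -2·x₁^2 - 3·x₁], [5·x₂^2 + 2·x₂ + 4, 10·x₁·x₂ + 2·x₁ - 4·x₂]].
At the point, J = [[12.770671, -2.0000], [40.2500, -64.0000]] (det J = -736.822916).
Solving J·Δ = −F gives Δ = (-0.0154, -1.4628).
Then the next iterate is (x₁, x₂)₁ = (-2.0154, 1.0372).
Round to (-2.0154, 1.0372) and repeat: F = (0.111778, -25.234587), J = [[5.516426, -2.077474], [11.453319, -29.083329]].
Δ = (-0.4075, -1.0281), so (x₁, x₂)₂ = (-2.4229, 0.0091).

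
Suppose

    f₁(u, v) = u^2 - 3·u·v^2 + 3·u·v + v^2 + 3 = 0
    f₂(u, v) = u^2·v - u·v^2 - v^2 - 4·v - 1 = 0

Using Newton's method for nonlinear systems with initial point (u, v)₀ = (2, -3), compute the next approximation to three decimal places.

At (2, -3): F = (-56.000, -28.000).
Jacobian J = [[2·u - 3·v^2 + 3·v, -6·u·v + 3·u + 2·v], [2·u·v - v^2, u^2 - 2·u·v - 2·v - 4]].
At the point, J = [[-32.000, 36.000], [-21.000, 18.000]] (det J = 180.000).
Solving J·Δ = −F gives Δ = (0.000, 1.556).
Then the next iterate is (u, v)₁ = (2.000, -1.444).

(2.000, -1.444)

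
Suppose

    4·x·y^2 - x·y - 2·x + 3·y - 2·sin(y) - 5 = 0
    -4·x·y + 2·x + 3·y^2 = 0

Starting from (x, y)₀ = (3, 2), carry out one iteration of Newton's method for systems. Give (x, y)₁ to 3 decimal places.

(2.000, 1.525)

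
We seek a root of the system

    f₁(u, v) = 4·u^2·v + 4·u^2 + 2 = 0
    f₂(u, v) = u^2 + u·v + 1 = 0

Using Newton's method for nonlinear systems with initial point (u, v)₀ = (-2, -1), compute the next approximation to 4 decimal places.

(-0.5500, -1.1250)

At (-2, -1): F = (2.0000, 7.0000).
Jacobian J = [[8·u·v + 8·u, 4·u^2], [2·u + v, u]].
At the point, J = [[0.0000, 16.0000], [-5.0000, -2.0000]] (det J = 80.0000).
Solving J·Δ = −F gives Δ = (1.4500, -0.1250).
Then the next iterate is (u, v)₁ = (-0.5500, -1.1250).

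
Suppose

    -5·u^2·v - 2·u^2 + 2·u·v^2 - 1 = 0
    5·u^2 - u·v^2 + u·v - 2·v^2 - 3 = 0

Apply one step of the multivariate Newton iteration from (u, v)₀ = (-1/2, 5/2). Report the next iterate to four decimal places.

At (-1/2, 5/2): F = (-10.8750, -12.3750).
Jacobian J = [[-10·u·v - 4·u + 2·v^2, -5·u^2 + 4·u·v], [10·u - v^2 + v, -2·u·v + u - 4·v]].
At the point, J = [[27.0000, -6.2500], [-8.7500, -8.0000]] (det J = -270.6875).
Solving J·Δ = −F gives Δ = (0.0357, -1.5859).
Then the next iterate is (u, v)₁ = (-0.4643, 0.9141).

(-0.4643, 0.9141)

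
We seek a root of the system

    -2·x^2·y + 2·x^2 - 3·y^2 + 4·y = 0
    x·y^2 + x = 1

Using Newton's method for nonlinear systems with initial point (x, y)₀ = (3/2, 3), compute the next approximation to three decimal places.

At (3/2, 3): F = (-24.000, 14.000).
Jacobian J = [[-4·x·y + 4·x, -2·x^2 - 6·y + 4], [y^2 + 1, 2·x·y]].
At the point, J = [[-12.000, -18.500], [10.000, 9.000]] (det J = 77.000).
Solving J·Δ = −F gives Δ = (-0.558, -0.935).
Then the next iterate is (x, y)₁ = (0.942, 2.065).

(0.942, 2.065)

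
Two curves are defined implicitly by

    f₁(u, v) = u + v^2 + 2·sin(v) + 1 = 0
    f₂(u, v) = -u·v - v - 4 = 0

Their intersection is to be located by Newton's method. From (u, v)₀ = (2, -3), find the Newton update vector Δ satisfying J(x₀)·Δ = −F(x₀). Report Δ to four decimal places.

(-0.2267, 1.4400)

At (2, -3): F = (11.717760, 5.0000).
Jacobian J = [[1, 2·v + 2·cos(v)], [-v, -u - 1]].
At the point, J = [[1.0000, -7.979985], [3.0000, -3.0000]] (det J = 20.939955).
Solving J·Δ = −F gives Δ = (-0.2267, 1.4400).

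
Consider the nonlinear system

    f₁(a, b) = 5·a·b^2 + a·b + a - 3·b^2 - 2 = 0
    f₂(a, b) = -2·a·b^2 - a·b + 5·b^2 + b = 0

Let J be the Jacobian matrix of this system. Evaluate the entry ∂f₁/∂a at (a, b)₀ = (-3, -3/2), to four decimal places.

∂f₁/∂a = 5·b^2 + b + 1.
At (-3, -3/2) this is 10.7500.

10.7500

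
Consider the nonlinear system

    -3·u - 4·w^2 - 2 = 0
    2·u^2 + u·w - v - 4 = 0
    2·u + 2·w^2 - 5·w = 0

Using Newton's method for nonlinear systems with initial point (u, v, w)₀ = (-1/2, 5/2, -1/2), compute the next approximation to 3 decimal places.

(-0.692, -2.885, -0.269)

At (-1/2, 5/2, -1/2): F = (-1.500, -5.750, 2.000).
Jacobian J = [[-3, 0, -8·w], [4·u + w, -1, u], [2, 0, 4·w - 5]].
At the point, J = [[-3.000, 0.000, 4.000], [-2.500, -1.000, -0.500], [2.000, 0.000, -7.000]] (det J = -13.000).
Solving J·Δ = −F gives Δ = (-0.192, -5.385, 0.231).
Then the next iterate is (u, v, w)₁ = (-0.692, -2.885, -0.269).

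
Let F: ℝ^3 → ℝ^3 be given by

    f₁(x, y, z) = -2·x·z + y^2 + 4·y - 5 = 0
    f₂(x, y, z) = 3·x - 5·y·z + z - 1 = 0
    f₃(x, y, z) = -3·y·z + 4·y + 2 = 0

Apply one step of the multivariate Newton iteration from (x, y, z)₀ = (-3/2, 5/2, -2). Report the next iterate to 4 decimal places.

At (-3/2, 5/2, -2): F = (5.2500, 17.5000, 27.0000).
Jacobian J = [[-2·z, 2·y + 4, -2·x], [3, -5·z, -5·y + 1], [0, -3·z + 4, -3·y]].
At the point, J = [[4.0000, 9.0000, 3.0000], [3.0000, 10.0000, -11.5000], [0.0000, 10.0000, -7.5000]] (det J = 452.5000).
Solving J·Δ = −F gives Δ = (3.7309, -2.3826, 0.4232).
Then the next iterate is (x, y, z)₁ = (2.2309, 0.1174, -1.5768).

(2.2309, 0.1174, -1.5768)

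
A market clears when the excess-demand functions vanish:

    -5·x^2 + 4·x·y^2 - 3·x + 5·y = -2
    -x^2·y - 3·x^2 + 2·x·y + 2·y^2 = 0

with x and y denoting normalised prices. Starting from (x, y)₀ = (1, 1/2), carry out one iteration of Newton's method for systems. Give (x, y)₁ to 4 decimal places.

At (1, 1/2): F = (-2.5000, -2.0000).
Jacobian J = [[-10·x + 4·y^2 - 3, 8·x·y + 5], [-2·x·y - 6·x + 2·y, -x^2 + 2·x + 4·y]].
At the point, J = [[-12.0000, 9.0000], [-6.0000, 3.0000]] (det J = 18.0000).
Solving J·Δ = −F gives Δ = (-0.5833, -0.5000).
Then the next iterate is (x, y)₁ = (0.4167, 0.0000).

(0.4167, 0.0000)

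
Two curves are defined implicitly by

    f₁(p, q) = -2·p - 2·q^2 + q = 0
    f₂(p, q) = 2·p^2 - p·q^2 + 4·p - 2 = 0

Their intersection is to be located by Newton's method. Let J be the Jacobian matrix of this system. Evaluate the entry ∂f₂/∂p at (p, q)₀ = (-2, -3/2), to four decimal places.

∂f₂/∂p = 4·p - q^2 + 4.
At (-2, -3/2) this is -6.2500.

-6.2500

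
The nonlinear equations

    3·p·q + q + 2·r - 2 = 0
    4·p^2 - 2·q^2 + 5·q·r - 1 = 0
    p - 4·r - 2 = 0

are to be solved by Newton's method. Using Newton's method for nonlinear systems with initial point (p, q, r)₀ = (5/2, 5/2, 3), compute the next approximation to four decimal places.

At (5/2, 5/2, 3): F = (25.2500, 49.0000, -11.5000).
Jacobian J = [[3·q, 3·p + 1, 2], [8·p, -4·q + 5·r, 5·q], [1, 0, -4]].
At the point, J = [[7.5000, 8.5000, 2.0000], [20.0000, 5.0000, 12.5000], [1.0000, 0.0000, -4.0000]] (det J = 626.2500).
Solving J·Δ = −F gives Δ = (-0.0864, -2.2128, -2.8966).
Then the next iterate is (p, q, r)₁ = (2.4136, 0.2872, 0.1034).

(2.4136, 0.2872, 0.1034)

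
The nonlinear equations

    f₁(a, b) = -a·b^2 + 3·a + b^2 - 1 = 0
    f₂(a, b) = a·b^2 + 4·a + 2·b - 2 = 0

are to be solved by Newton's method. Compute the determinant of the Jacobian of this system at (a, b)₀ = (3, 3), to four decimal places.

36.0000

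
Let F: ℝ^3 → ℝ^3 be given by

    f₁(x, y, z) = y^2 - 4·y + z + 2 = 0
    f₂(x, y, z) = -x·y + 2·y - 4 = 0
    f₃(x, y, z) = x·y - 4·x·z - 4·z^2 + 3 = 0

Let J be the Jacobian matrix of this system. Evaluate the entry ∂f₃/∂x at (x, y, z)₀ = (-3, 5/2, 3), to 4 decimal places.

-9.5000

∂f₃/∂x = y - 4·z.
At (-3, 5/2, 3) this is -9.5000.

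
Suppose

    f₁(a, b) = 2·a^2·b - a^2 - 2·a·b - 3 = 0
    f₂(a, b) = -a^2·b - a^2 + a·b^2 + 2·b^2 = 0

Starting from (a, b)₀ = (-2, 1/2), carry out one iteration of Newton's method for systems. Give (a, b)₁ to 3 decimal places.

(-0.930, 0.673)

At (-2, 1/2): F = (-1.000, -6.000).
Jacobian J = [[4·a·b - 2·a - 2·b, 2·a^2 - 2·a], [-2·a·b - 2·a + b^2, -a^2 + 2·a·b + 4·b]].
At the point, J = [[-1.000, 12.000], [6.250, -4.000]] (det J = -71.000).
Solving J·Δ = −F gives Δ = (1.070, 0.173).
Then the next iterate is (a, b)₁ = (-0.930, 0.673).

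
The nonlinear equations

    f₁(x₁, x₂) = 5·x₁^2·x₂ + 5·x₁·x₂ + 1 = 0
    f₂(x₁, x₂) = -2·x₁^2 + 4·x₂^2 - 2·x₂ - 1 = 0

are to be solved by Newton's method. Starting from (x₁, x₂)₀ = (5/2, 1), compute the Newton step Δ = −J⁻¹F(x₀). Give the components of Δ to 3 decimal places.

(-1.250, -0.166)

At (5/2, 1): F = (44.750, -11.500).
Jacobian J = [[10·x₁·x₂ + 5·x₂, 5·x₁^2 + 5·x₁], [-4·x₁, 8·x₂ - 2]].
At the point, J = [[30.000, 43.750], [-10.000, 6.000]] (det J = 617.500).
Solving J·Δ = −F gives Δ = (-1.250, -0.166).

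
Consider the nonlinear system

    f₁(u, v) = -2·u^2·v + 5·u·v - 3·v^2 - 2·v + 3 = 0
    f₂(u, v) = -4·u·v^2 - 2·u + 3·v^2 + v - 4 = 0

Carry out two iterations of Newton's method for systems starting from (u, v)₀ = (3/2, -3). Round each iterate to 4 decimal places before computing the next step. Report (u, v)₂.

(0.4945, -0.9732)

At (3/2, -3): F = (-27.0000, -37.0000).
Jacobian J = [[-4·u·v + 5·v, -2·u^2 + 5·u - 6·v - 2], [-4·v^2 - 2, -8·u·v + 6·v + 1]].
At the point, J = [[3.0000, 19.0000], [-38.0000, 19.0000]] (det J = 779.0000).
Solving J·Δ = −F gives Δ = (-0.2439, 1.4596).
Then the next iterate is (u, v)₁ = (1.2561, -1.5404).
Round to (1.2561, -1.5404) and repeat: F = (-5.851332, -12.856161), J = [[0.037586, 10.367326], [-11.491329, 7.236772]].
Δ = (-0.7616, 0.5672), so (u, v)₂ = (0.4945, -0.9732).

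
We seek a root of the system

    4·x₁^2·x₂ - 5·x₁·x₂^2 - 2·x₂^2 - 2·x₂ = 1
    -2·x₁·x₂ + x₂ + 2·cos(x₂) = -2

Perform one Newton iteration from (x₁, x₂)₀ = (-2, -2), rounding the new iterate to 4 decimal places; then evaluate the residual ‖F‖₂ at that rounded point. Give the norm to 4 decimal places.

1.5219

At (-2, -2): F = (3.0000, -8.832294).
Jacobian J = [[8·x₁·x₂ - 5·x₂^2, 4·x₁^2 - 10·x₁·x₂ - 4·x₂ - 2], [-2·x₂, -2·x₁ - 2·sin(x₂) + 1]].
At the point, J = [[12.0000, -18.0000], [4.0000, 6.818595]] (det J = 153.823138).
Solving J·Δ = −F gives Δ = (0.9006, 0.7670).
Then the next iterate is (x₁, x₂)₁ = (-1.0994, -1.2330).
Re-evaluating at (-1.0994, -1.2330): F = (0.821239, -1.281303), so ‖F‖₂ = 1.5219.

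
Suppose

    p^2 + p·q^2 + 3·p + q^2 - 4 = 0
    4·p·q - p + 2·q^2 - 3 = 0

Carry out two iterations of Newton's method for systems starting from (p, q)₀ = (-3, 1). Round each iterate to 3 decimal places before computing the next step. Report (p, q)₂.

(-4.030, 0.126)

At (-3, 1): F = (-6.000, -10.000).
Jacobian J = [[2·p + q^2 + 3, 2·p·q + 2·q], [4·q - 1, 4·p + 4·q]].
At the point, J = [[-2.000, -4.000], [3.000, -8.000]] (det J = 28.000).
Solving J·Δ = −F gives Δ = (-0.286, -1.357).
Then the next iterate is (p, q)₁ = (-3.286, -0.357).
Round to (-3.286, -0.357) and repeat: F = (-3.35155, 5.23331), J = [[-3.44455, 1.63220], [-2.428, -14.572]].
Δ = (-0.744, 0.483), so (p, q)₂ = (-4.030, 0.126).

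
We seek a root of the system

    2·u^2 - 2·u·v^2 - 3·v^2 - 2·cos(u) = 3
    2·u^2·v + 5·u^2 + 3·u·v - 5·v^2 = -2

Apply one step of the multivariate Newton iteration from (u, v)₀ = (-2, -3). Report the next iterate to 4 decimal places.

(-1.6733, -2.0427)

At (-2, -3): F = (14.832294, -29.0000).
Jacobian J = [[4·u - 2·v^2 + 2·sin(u), -4·u·v - 6·v], [4·u·v + 10·u + 3·v, 2·u^2 + 3·u - 10·v]].
At the point, J = [[-27.818595, -6.0000], [-5.0000, 32.0000]] (det J = -920.195035).
Solving J·Δ = −F gives Δ = (0.3267, 0.9573).
Then the next iterate is (u, v)₁ = (-1.6733, -2.0427).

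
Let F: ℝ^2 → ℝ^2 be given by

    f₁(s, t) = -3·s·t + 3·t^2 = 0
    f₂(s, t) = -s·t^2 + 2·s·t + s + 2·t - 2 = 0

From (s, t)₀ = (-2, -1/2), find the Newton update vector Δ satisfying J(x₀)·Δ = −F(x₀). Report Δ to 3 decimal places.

(3.143, -0.821)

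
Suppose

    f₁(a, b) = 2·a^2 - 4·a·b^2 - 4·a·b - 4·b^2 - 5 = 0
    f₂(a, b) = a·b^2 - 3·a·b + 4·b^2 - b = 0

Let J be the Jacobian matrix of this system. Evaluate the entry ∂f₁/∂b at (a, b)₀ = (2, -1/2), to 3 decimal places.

∂f₁/∂b = -8·a·b - 4·a - 8·b.
At (2, -1/2) this is 4.000.

4.000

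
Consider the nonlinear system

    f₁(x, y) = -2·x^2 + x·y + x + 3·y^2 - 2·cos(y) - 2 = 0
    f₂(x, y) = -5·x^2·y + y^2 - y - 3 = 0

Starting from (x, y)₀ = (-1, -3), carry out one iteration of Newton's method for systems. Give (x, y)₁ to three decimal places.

At (-1, -3): F = (26.97998, 24.000).
Jacobian J = [[-4·x + y + 1, x + 6·y + 2·sin(y)], [-10·x·y, -5·x^2 + 2·y - 1]].
At the point, J = [[2.000, -19.28224], [-30.000, -12.000]] (det J = -602.46720).
Solving J·Δ = −F gives Δ = (0.231, 1.423).
Then the next iterate is (x, y)₁ = (-0.769, -1.577).

(-0.769, -1.577)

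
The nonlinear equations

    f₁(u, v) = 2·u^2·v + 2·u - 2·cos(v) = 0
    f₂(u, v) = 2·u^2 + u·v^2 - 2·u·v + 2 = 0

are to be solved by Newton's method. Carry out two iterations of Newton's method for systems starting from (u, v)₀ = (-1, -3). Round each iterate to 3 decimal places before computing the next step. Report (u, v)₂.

At (-1, -3): F = (-6.02002, -11.000).
Jacobian J = [[4·u·v + 2, 2·u^2 + 2·sin(v)], [4·u + v^2 - 2·v, 2·u·v - 2·u]].
At the point, J = [[14.000, 1.71776], [11.000, 8.000]] (det J = 93.10464).
Solving J·Δ = −F gives Δ = (0.314, 0.943).
Then the next iterate is (u, v)₁ = (-0.686, -2.057).
Round to (-0.686, -2.057) and repeat: F = (-2.37349, -2.78365), J = [[7.64441, -0.82703], [5.60125, 4.19420]].
Δ = (0.334, 0.218), so (u, v)₂ = (-0.352, -1.839).

(-0.352, -1.839)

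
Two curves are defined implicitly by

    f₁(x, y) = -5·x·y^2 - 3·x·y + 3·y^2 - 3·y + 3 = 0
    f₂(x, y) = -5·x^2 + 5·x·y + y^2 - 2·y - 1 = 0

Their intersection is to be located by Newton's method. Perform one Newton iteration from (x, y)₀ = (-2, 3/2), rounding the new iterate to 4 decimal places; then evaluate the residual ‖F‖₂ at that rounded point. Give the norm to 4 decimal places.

At (-2, 3/2): F = (36.7500, -36.7500).
Jacobian J = [[-5·y^2 - 3·y, -10·x·y - 3·x + 6·y - 3], [-10·x + 5·y, 5·x + 2·y - 2]].
At the point, J = [[-15.7500, 42.0000], [27.5000, -9.0000]] (det J = -1013.2500).
Solving J·Δ = −F gives Δ = (1.1969, -0.4262).
Then the next iterate is (x, y)₁ = (-0.8031, 1.0738).
Re-evaluating at (-0.8031, 1.0738): F = (10.454904, -9.531246), so ‖F‖₂ = 14.1474.

14.1474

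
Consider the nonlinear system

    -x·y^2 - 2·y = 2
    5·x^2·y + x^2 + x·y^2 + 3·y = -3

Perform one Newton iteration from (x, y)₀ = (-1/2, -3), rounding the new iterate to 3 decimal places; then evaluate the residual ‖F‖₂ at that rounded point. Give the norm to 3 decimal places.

At (-1/2, -3): F = (8.500, -14.000).
Jacobian J = [[-y^2, -2·x·y - 2], [10·x·y + 2·x + y^2, 5·x^2 + 2·x·y + 3]].
At the point, J = [[-9.000, -5.000], [23.000, 7.250]] (det J = 49.750).
Solving J·Δ = −F gives Δ = (0.168, 1.397).
Then the next iterate is (x, y)₁ = (-0.332, -1.603).
Re-evaluating at (-0.332, -1.603): F = (2.05911, -3.43533), so ‖F‖₂ = 4.005.

4.005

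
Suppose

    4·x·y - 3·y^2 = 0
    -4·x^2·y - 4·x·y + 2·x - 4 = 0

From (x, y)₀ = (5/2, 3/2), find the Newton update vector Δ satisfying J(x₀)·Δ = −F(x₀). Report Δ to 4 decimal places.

(-1.3480, -0.1619)

At (5/2, 3/2): F = (8.2500, -51.5000).
Jacobian J = [[4·y, 4·x - 6·y], [-8·x·y - 4·y + 2, -4·x^2 - 4·x]].
At the point, J = [[6.0000, 1.0000], [-34.0000, -35.0000]] (det J = -176.0000).
Solving J·Δ = −F gives Δ = (-1.3480, -0.1619).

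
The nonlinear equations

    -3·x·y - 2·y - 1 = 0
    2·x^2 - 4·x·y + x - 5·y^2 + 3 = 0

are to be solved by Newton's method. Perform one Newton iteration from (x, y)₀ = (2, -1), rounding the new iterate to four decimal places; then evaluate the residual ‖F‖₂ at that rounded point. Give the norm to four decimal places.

At (2, -1): F = (7.0000, 16.0000).
Jacobian J = [[-3·y, -3·x - 2], [4·x - 4·y + 1, -4·x - 10·y]].
At the point, J = [[3.0000, -8.0000], [13.0000, 2.0000]] (det J = 110.0000).
Solving J·Δ = −F gives Δ = (-1.2909, 0.3909).
Then the next iterate is (x, y)₁ = (0.7091, -0.6091).
Re-evaluating at (0.7091, -0.6091): F = (1.513938, 4.587383), so ‖F‖₂ = 4.8307.

4.8307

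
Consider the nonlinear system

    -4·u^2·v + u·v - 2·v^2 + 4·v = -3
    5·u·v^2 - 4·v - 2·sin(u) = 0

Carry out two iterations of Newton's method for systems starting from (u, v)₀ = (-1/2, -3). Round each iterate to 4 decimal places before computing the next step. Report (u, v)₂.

(-0.8085, -1.2000)

At (-1/2, -3): F = (-22.5000, -9.541149).
Jacobian J = [[-8·u·v + v, -4·u^2 + u - 4·v + 4], [5·v^2 - 2·cos(u), 10·u·v - 4]].
At the point, J = [[-15.0000, 14.5000], [43.244835, 11.0000]] (det J = -792.050106).
Solving J·Δ = −F gives Δ = (-0.1378, 1.4092).
Then the next iterate is (u, v)₁ = (-0.6378, -1.5908).
Round to (-0.6378, -1.5908) and repeat: F = (-4.821398, -0.516167), J = [[-9.707698, 8.098245], [11.046408, 6.146122]].
Δ = (-0.1707, 0.3908), so (u, v)₂ = (-0.8085, -1.2000).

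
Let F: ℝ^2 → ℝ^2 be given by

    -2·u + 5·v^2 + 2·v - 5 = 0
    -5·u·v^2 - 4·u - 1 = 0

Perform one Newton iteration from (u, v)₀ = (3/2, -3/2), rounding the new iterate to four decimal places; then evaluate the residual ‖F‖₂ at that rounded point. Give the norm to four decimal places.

At (3/2, -3/2): F = (0.2500, -23.8750).
Jacobian J = [[-2, 10·v + 2], [-5·v^2 - 4, -10·u·v]].
At the point, J = [[-2.0000, -13.0000], [-15.2500, 22.5000]] (det J = -243.2500).
Solving J·Δ = −F gives Δ = (-1.2528, 0.2120).
Then the next iterate is (u, v)₁ = (0.2472, -1.2880).
Re-evaluating at (0.2472, -1.2880): F = (0.224320, -4.039255), so ‖F‖₂ = 4.0455.

4.0455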